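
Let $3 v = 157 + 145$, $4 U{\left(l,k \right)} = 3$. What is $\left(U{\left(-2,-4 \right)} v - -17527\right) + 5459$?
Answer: $\frac{46123}{2} \approx 23062.0$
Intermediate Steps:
$U{\left(l,k \right)} = \frac{3}{4}$ ($U{\left(l,k \right)} = \frac{1}{4} \cdot 3 = \frac{3}{4}$)
$v = \frac{302}{3}$ ($v = \frac{157 + 145}{3} = \frac{1}{3} \cdot 302 = \frac{302}{3} \approx 100.67$)
$\left(U{\left(-2,-4 \right)} v - -17527\right) + 5459 = \left(\frac{3}{4} \cdot \frac{302}{3} - -17527\right) + 5459 = \left(\frac{151}{2} + 17527\right) + 5459 = \frac{35205}{2} + 5459 = \frac{46123}{2}$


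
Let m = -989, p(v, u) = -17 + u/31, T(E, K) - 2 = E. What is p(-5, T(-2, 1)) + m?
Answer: -1006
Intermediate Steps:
T(E, K) = 2 + E
p(v, u) = -17 + u/31 (p(v, u) = -17 + u*(1/31) = -17 + u/31)
p(-5, T(-2, 1)) + m = (-17 + (2 - 2)/31) - 989 = (-17 + (1/31)*0) - 989 = (-17 + 0) - 989 = -17 - 989 = -1006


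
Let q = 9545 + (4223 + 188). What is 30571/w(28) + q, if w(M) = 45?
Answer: 658591/45 ≈ 14635.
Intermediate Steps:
q = 13956 (q = 9545 + 4411 = 13956)
30571/w(28) + q = 30571/45 + 13956 = 658591/45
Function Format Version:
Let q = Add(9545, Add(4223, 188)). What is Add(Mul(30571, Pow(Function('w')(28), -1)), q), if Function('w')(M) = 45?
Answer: Rational(658591, 45) ≈ 14635.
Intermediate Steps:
q = 13956 (q = Add(9545, 4411) = 13956)
Add(Mul(30571, Pow(Function('w')(28), -1)), q) = Add(Mul(30571, Pow(45, -1)), 13956) = Add(Mul(30571, Rational(1, 45)), 13956) = Add(Rational(30571, 45), 13956) = Rational(658591, 45)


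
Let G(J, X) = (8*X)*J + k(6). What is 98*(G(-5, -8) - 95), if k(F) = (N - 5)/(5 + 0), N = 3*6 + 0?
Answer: 111524/5 ≈ 22305.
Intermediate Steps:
N = 18 (N = 18 + 0 = 18)
k(F) = 13/5 (k(F) = (18 - 5)/(5 + 0) = 13/5)
G(J, X) = 13/5 + 8*J*X (G(J, X) = (8*X)*J + 13/5 = 8*J*X + 13/5 = 13/5 + 8*J*X)
98*(G(-5, -8) - 95) = 98*((13/5 + 8*(-5)*(-8)) - 95) = 98*((13/5 + 320) - 95) = 98*(1613/5 - 95) = 98*(1138/5) = 111524/5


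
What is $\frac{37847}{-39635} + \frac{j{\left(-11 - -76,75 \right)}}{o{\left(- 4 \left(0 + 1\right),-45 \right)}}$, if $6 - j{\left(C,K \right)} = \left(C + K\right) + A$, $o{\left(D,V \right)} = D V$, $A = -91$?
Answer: $- \frac{1703353}{1426860} \approx -1.1938$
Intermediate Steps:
$j{\left(C,K \right)} = 97 - C - K$ ($j{\left(C,K \right)} = 6 - \left(\left(C + K\right) - 91\right) = 6 - \left(-91 + C + K\right) = 97 - C - K$)
$\frac{37847}{-39635} + \frac{j{\left(-11 - -76,75 \right)}}{o{\left(- 4 \left(0 + 1\right),-45 \right)}} = \frac{37847}{-39635} + \frac{97 - \left(-11 - -76\right) - 75}{- 4 \left(0 + 1\right) \left(-45\right)} = 37847 \left(- \frac{1}{39635}\right) + \frac{97 - \left(-11 + 76\right) - 75}{\left(-4\right) 1 \left(-45\right)} = - \frac{37847}{39635} + \frac{97 - 65 - 75}{\left(-4\right) \left(-45\right)} = - \frac{37847}{39635} + \frac{97 - 65 - 75}{180} = - \frac{37847}{39635} - \frac{43}{180} = - \frac{1703353}{1426860}$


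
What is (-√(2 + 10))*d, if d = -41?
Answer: 82*√3 ≈ 142.03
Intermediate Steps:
(-√(2 + 10))*d = -√(2 + 10)*(-41) = -√12*(-41) = -2*√3*(-41) = 82*√3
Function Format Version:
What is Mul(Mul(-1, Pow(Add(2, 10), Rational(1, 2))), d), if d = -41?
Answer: Mul(82, Pow(3, Rational(1, 2))) ≈ 142.03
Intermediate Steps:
Mul(Mul(-1, Pow(Add(2, 10), Rational(1, 2))), d) = Mul(Mul(-1, Pow(Add(2, 10), Rational(1, 2))), -41) = Mul(Mul(-1, Pow(12, Rational(1, 2))), -41) = Mul(Mul(-1, Mul(2, Pow(3, Rational(1, 2)))), -41) = Mul(Mul(-2, Pow(3, Rational(1, 2))), -41) = Mul(82, Pow(3, Rational(1, 2)))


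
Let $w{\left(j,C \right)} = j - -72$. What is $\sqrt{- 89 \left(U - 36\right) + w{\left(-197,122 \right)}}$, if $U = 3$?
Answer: $2 \sqrt{703} \approx 53.028$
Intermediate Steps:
$w{\left(j,C \right)} = 72 + j$ ($w{\left(j,C \right)} = j + 72 = 72 + j$)
$\sqrt{- 89 \left(U - 36\right) + w{\left(-197,122 \right)}} = \sqrt{- 89 \left(3 - 36\right) + \left(72 - 197\right)} = \sqrt{\left(-89\right) \left(-33\right) - 125} = \sqrt{2937 - 125} = \sqrt{2812} = 2 \sqrt{703}$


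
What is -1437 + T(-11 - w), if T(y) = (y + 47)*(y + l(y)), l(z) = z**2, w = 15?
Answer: 12213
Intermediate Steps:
T(y) = (47 + y)*(y + y**2) (T(y) = (y + 47)*(y + y**2) = (47 + y)*(y + y**2))
-1437 + T(-11 - w) = -1437 + (-11 - 1*15)*(47 + (-11 - 1*15)**2 + 48*(-11 - 1*15)) = -1437 + (-11 - 15)*(47 + (-11 - 15)**2 + 48*(-11 - 15)) = -1437 - 26*(47 + (-26)**2 + 48*(-26)) = -1437 - 26*(47 + 676 - 1248) = -1437 - 26*(-525) = -1437 + 13650 = 12213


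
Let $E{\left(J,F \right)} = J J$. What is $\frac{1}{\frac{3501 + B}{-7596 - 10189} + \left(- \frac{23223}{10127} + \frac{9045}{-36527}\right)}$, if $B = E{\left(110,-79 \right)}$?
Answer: $- \frac{6578830302265}{22486452423589} \approx -0.29257$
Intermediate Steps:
$E{\left(J,F \right)} = J^{2}$
$B = 12100$ ($B = 110^{2} = 12100$)
$\frac{1}{\frac{3501 + B}{-7596 - 10189} + \left(- \frac{23223}{10127} + \frac{9045}{-36527}\right)} = \frac{1}{\frac{3501 + 12100}{-7596 - 10189} + \left(- \frac{23223}{10127} + \frac{9045}{-36527}\right)} = \frac{1}{\frac{15601}{-17785} + \left(\left(-23223\right) \frac{1}{10127} + 9045 \left(- \frac{1}{36527}\right)\right)} = \frac{1}{15601 \left(- \frac{1}{17785}\right) - \frac{939865236}{369908929}} = \frac{1}{- \frac{15601}{17785} - \frac{939865236}{369908929}} = \frac{1}{- \frac{22486452423589}{6578830302265}} = - \frac{6578830302265}{22486452423589}$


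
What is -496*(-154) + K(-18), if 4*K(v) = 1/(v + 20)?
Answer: 611073/8 ≈ 76384.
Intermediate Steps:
K(v) = 1/(4*(20 + v)) (K(v) = 1/(4*(v + 20)) = 1/(4*(20 + v)))
-496*(-154) + K(-18) = -496*(-154) + 1/(4*(20 - 18)) = 76384 + (¼)/2 = 76384 + (¼)*(½) = 76384 + ⅛ = 611073/8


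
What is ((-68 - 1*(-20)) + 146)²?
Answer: 9604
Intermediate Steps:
((-68 - 1*(-20)) + 146)² = ((-68 + 20) + 146)² = (-48 + 146)² = 98² = 9604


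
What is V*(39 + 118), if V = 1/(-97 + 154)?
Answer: 157/57 ≈ 2.7544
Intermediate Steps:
V = 1/57 ≈ 0.017544
V*(39 + 118) = (39 + 118)/57 = (1/57)*157 = 157/57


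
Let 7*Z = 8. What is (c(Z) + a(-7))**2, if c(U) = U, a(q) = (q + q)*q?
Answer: 481636/49 ≈ 9829.3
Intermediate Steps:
Z = 8/7 (Z = (1/7)*8 = 8/7 ≈ 1.1429)
a(q) = 2*q**2 (a(q) = (2*q)*q = 2*q**2)
(c(Z) + a(-7))**2 = (8/7 + 2*(-7)**2)**2 = (8/7 + 2*49)**2 = (8/7 + 98)**2 = (694/7)**2 = 481636/49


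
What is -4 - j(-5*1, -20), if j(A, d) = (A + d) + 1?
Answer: 20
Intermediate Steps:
j(A, d) = 1 + A + d
-4 - j(-5*1, -20) = -4 - (1 - 5*1 - 20) = -4 - (1 - 5 - 20) = -4 - 1*(-24) = -4 + 24 = 20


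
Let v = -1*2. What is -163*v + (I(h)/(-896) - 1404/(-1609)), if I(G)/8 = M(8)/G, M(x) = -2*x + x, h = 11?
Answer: 80996061/247786 ≈ 326.88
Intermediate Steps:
v = -2
M(x) = -x
I(G) = -64/G (I(G) = 8*((-1*8)/G) = 8*(-8/G) = -64/G)
-163*v + (I(h)/(-896) - 1404/(-1609)) = -163*(-2) + (-64/11/(-896) - 1404/(-1609)) = 326 + (-64*1/11*(-1/896) - 1404*(-1/1609)) = 326 + (-64/11*(-1/896) + 1404/1609) = 326 + (1/154 + 1404/1609) = 326 + 217825/247786 = 80996061/247786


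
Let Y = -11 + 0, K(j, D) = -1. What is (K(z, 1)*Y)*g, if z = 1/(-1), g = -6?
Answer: -66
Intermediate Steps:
z = -1
Y = -11
(K(z, 1)*Y)*g = -1*(-11)*(-6) = 11*(-6) = -66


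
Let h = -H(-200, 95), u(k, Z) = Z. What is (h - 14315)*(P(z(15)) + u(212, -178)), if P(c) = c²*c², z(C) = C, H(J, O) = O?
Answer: -726941270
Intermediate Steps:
P(c) = c⁴
h = -95 (h = -1*95 = -95)
(h - 14315)*(P(z(15)) + u(212, -178)) = (-95 - 14315)*(15⁴ - 178) = -14410*(50625 - 178) = -14410*50447 = -726941270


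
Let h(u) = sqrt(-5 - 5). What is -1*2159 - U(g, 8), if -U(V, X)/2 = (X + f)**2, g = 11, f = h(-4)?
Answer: -2051 + 32*I*sqrt(10) ≈ -2051.0 + 101.19*I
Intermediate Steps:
h(u) = I*sqrt(10) (h(u) = sqrt(-10) = I*sqrt(10))
f = I*sqrt(10) ≈ 3.1623*I
U(V, X) = -2*(X + I*sqrt(10))**2
-1*2159 - U(g, 8) = -1*2159 - (-2)*(8 + I*sqrt(10))**2 = -2159 + 2*(8 + I*sqrt(10))**2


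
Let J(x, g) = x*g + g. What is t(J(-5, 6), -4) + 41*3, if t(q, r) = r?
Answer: 119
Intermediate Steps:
J(x, g) = g + g*x (J(x, g) = g*x + g = g + g*x)
t(J(-5, 6), -4) + 41*3 = -4 + 41*3 = -4 + 123 = 119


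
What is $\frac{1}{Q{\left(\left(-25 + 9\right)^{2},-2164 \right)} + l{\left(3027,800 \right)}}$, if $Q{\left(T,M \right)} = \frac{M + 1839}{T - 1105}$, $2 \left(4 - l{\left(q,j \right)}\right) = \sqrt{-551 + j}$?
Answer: $- \frac{12636516}{124096085} - \frac{1441602 \sqrt{249}}{124096085} \approx -0.28514$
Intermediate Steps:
$l{\left(q,j \right)} = 4 - \frac{\sqrt{-551 + j}}{2}$
$Q{\left(T,M \right)} = \frac{1839 + M}{-1105 + T}$
$\frac{1}{Q{\left(\left(-25 + 9\right)^{2},-2164 \right)} + l{\left(3027,800 \right)}} = \frac{1}{\frac{1839 - 2164}{-1105 + \left(-25 + 9\right)^{2}} + \left(4 - \frac{\sqrt{-551 + 800}}{2}\right)} = \frac{1}{\frac{1}{-1105 + \left(-16\right)^{2}} \left(-325\right) + \left(4 - \frac{\sqrt{249}}{2}\right)} = \frac{1}{\frac{1}{-1105 + 256} \left(-325\right) + \left(4 - \frac{\sqrt{249}}{2}\right)} = \frac{1}{\frac{1}{-849} \left(-325\right) + \left(4 - \frac{\sqrt{249}}{2}\right)} = \frac{1}{\left(- \frac{1}{849}\right) \left(-325\right) + \left(4 - \frac{\sqrt{249}}{2}\right)} = \frac{1}{\frac{325}{849} + \left(4 - \frac{\sqrt{249}}{2}\right)} = \frac{1}{\frac{3721}{849} - \frac{\sqrt{249}}{2}}$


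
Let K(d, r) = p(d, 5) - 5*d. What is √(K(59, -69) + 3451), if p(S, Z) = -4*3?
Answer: 2*√786 ≈ 56.071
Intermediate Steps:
p(S, Z) = -12
K(d, r) = -12 - 5*d
√(K(59, -69) + 3451) = √((-12 - 5*59) + 3451) = √((-12 - 295) + 3451) = √(-307 + 3451) = √3144 = 2*√786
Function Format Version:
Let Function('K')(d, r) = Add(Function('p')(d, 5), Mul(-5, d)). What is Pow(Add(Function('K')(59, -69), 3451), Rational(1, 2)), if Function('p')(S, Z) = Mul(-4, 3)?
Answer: Mul(2, Pow(786, Rational(1, 2))) ≈ 56.071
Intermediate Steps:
Function('p')(S, Z) = -12
Function('K')(d, r) = Add(-12, Mul(-5, d))
Pow(Add(Function('K')(59, -69), 3451), Rational(1, 2)) = Pow(Add(Add(-12, Mul(-5, 59)), 3451), Rational(1, 2)) = Pow(Add(Add(-12, -295), 3451), Rational(1, 2)) = Pow(Add(-307, 3451), Rational(1, 2)) = Pow(3144, Rational(1, 2)) = Mul(2, Pow(786, Rational(1, 2)))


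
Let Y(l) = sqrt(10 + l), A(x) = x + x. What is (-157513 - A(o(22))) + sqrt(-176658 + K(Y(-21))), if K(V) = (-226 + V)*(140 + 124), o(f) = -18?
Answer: -157477 + sqrt(-236322 + 264*I*sqrt(11)) ≈ -1.5748e+5 + 486.13*I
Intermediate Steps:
A(x) = 2*x
K(V) = -59664 + 264*V (K(V) = (-226 + V)*264 = -59664 + 264*V)
(-157513 - A(o(22))) + sqrt(-176658 + K(Y(-21))) = (-157513 - 2*(-18)) + sqrt(-176658 + (-59664 + 264*sqrt(10 - 21))) = (-157513 - 1*(-36)) + sqrt(-176658 + (-59664 + 264*sqrt(-11))) = (-157513 + 36) + sqrt(-176658 + (-59664 + 264*(I*sqrt(11)))) = -157477 + sqrt(-176658 + (-59664 + 264*I*sqrt(11))) = -157477 + sqrt(-236322 + 264*I*sqrt(11))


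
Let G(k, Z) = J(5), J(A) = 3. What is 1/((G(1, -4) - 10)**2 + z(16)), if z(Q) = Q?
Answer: 1/65 ≈ 0.015385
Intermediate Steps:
G(k, Z) = 3
1/((G(1, -4) - 10)**2 + z(16)) = 1/((3 - 10)**2 + 16) = 1/((-7)**2 + 16) = 1/(49 + 16) = 1/65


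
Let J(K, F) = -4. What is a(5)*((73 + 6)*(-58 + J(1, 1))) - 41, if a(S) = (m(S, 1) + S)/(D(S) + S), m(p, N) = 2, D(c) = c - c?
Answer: -34491/5 ≈ -6898.2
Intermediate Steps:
D(c) = 0
a(S) = (2 + S)/S (a(S) = (2 + S)/(0 + S) = (2 + S)/S)
a(5)*((73 + 6)*(-58 + J(1, 1))) - 41 = ((2 + 5)/5)*((73 + 6)*(-58 - 4)) - 41 = ((⅕)*7)*(79*(-62)) - 41 = (7/5)*(-4898) - 41 = -34286/5 - 41 = -34491/5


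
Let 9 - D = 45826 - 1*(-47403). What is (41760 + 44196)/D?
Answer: -21489/23305 ≈ -0.92208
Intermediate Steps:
D = -93220 (D = 9 - (45826 - 1*(-47403)) = 9 - (45826 + 47403) = 9 - 1*93229 = 9 - 93229 = -93220)
(41760 + 44196)/D = (41760 + 44196)/(-93220) = 85956*(-1/93220) = -21489/23305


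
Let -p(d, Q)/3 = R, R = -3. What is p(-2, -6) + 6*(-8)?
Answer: -39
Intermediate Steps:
p(d, Q) = 9 (p(d, Q) = -3*(-3) = 9)
p(-2, -6) + 6*(-8) = 9 + 6*(-8) = 9 - 48 = -39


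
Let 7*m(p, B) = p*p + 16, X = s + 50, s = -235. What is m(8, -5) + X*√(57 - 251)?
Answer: 80/7 - 185*I*√194 ≈ 11.429 - 2576.8*I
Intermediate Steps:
X = -185 (X = -235 + 50 = -185)
m(p, B) = 16/7 + p²/7 (m(p, B) = (p*p + 16)/7 = (p² + 16)/7 = (16 + p²)/7 = 16/7 + p²/7)
m(8, -5) + X*√(57 - 251) = (16/7 + (⅐)*8²) - 185*√(57 - 251) = (16/7 + (⅐)*64) - 185*I*√194 = (16/7 + 64/7) - 185*I*√194 = 80/7 - 185*I*√194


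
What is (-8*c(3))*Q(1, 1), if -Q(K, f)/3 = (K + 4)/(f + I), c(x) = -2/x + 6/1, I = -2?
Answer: -640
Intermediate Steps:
c(x) = 6 - 2/x (c(x) = -2/x + 6*1 = -2/x + 6 = 6 - 2/x)
Q(K, f) = -3*(4 + K)/(-2 + f) (Q(K, f) = -3*(K + 4)/(f - 2) = -3*(4 + K)/(-2 + f))
(-8*c(3))*Q(1, 1) = (-8*(6 - 2/3))*(3*(-4 - 1*1)/(-2 + 1)) = (-8*(6 - 2*⅓))*(3*(-4 - 1)/(-1)) = (-8*(6 - ⅔))*(3*(-1)*(-5)) = -8*16/3*15 = -128/3*15 = -640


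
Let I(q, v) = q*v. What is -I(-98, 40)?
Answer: 3920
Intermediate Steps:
-I(-98, 40) = -(-98)*40 = -1*(-3920) = 3920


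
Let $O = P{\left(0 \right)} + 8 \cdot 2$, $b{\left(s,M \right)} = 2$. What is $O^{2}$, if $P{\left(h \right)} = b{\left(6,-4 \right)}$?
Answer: $324$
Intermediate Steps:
$P{\left(h \right)} = 2$
$O = 18$ ($O = 2 + 8 \cdot 2 = 2 + 16 = 18$)
$O^{2} = 18^{2} = 324$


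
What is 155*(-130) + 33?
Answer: -20117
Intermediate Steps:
155*(-130) + 33 = -20150 + 33 = -20117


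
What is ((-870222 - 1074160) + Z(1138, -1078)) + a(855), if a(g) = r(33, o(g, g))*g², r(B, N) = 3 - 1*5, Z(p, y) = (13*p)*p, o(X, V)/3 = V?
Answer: 13429140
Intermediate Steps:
o(X, V) = 3*V
Z(p, y) = 13*p²
r(B, N) = -2 (r(B, N) = 3 - 5 = -2)
a(g) = -2*g²
((-870222 - 1074160) + Z(1138, -1078)) + a(855) = ((-870222 - 1074160) + 13*1138²) - 2*855² = (-1944382 + 13*1295044) - 2*731025 = (-1944382 + 16835572) - 1462050 = 14891190 - 1462050 = 13429140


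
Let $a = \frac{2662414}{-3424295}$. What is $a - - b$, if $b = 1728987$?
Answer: $\frac{5920558876751}{3424295} \approx 1.729 \cdot 10^{6}$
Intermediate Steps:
$a = - \frac{2662414}{3424295}$ ($a = 2662414 \left(- \frac{1}{3424295}\right) = - \frac{2662414}{3424295} \approx -0.77751$)
$a - - b = - \frac{2662414}{3424295} - \left(-1\right) 1728987 = - \frac{2662414}{3424295} - -1728987 = - \frac{2662414}{3424295} + 1728987 = \frac{5920558876751}{3424295}$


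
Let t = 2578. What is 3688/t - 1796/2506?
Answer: 1153010/1615117 ≈ 0.71389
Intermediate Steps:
3688/t - 1796/2506 = 3688/2578 - 1796/2506 = 3688*(1/2578) - 1796*1/2506 = 1844/1289 - 898/1253 = 1153010/1615117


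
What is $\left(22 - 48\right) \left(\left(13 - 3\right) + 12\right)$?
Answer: $-572$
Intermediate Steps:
$\left(22 - 48\right) \left(\left(13 - 3\right) + 12\right) = - 26 \left(10 + 12\right) = \left(-26\right) 22 = -572$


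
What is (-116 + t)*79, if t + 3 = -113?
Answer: -18328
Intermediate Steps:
t = -116 (t = -3 - 113 = -116)
(-116 + t)*79 = (-116 - 116)*79 = -232*79 = -18328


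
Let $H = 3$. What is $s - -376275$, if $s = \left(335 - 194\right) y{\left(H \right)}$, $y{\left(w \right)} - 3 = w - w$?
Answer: $376698$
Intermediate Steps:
$y{\left(w \right)} = 3$ ($y{\left(w \right)} = 3 + \left(w - w\right) = 3 + 0 = 3$)
$s = 423$ ($s = \left(335 - 194\right) 3 = 141 \cdot 3 = 423$)
$s - -376275 = 423 - -376275 = 423 + 376275 = 376698$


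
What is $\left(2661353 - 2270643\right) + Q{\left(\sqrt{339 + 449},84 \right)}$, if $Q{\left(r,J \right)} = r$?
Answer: $390710 + 2 \sqrt{197} \approx 3.9074 \cdot 10^{5}$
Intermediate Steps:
$\left(2661353 - 2270643\right) + Q{\left(\sqrt{339 + 449},84 \right)} = \left(2661353 - 2270643\right) + \sqrt{339 + 449} = 390710 + \sqrt{788} = 390710 + 2 \sqrt{197}$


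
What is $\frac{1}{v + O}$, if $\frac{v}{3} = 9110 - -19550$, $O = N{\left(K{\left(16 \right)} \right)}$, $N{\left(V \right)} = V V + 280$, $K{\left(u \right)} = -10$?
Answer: $\frac{1}{86360} \approx 1.1579 \cdot 10^{-5}$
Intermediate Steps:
$N{\left(V \right)} = 280 + V^{2}$ ($N{\left(V \right)} = V^{2} + 280 = 280 + V^{2}$)
$O = 380$ ($O = 280 + \left(-10\right)^{2} = 280 + 100 = 380$)
$v = 85980$ ($v = 3 \left(9110 - -19550\right) = 3 \left(9110 + 19550\right) = 3 \cdot 28660 = 85980$)
$\frac{1}{v + O} = \frac{1}{85980 + 380} = \frac{1}{86360}$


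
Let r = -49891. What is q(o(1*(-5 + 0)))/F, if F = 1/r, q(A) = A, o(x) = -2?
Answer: 99782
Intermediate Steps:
F = -1/49891 (F = 1/(-49891) = -1/49891 ≈ -2.0044e-5)
q(o(1*(-5 + 0)))/F = -2/(-1/49891) = -2*(-49891) = 99782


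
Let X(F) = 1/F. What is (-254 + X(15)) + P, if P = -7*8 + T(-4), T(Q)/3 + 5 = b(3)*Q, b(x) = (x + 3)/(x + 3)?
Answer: -5054/15 ≈ -336.93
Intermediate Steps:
b(x) = 1 (b(x) = (3 + x)/(3 + x) = 1)
T(Q) = -15 + 3*Q (T(Q) = -15 + 3*(1*Q) = -15 + 3*Q)
P = -83 (P = -7*8 + (-15 + 3*(-4)) = -56 + (-15 - 12) = -56 - 27 = -83)
(-254 + X(15)) + P = (-254 + 1/15) - 83 = -3809/15 - 83 = -5054/15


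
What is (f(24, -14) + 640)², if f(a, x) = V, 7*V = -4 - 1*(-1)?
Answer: 20043529/49 ≈ 4.0905e+5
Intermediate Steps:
V = -3/7 (V = (-4 - 1*(-1))/7 = (-4 + 1)/7 = (⅐)*(-3) = -3/7 ≈ -0.42857)
f(a, x) = -3/7
(f(24, -14) + 640)² = (-3/7 + 640)² = (4477/7)² = 20043529/49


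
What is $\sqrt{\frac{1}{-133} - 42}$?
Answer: $\frac{i \sqrt{743071}}{133} \approx 6.4813 i$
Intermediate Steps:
$\sqrt{\frac{1}{-133} - 42} = \sqrt{- \frac{1}{133} - 42} = \sqrt{- \frac{5587}{133}} = \frac{i \sqrt{743071}}{133}$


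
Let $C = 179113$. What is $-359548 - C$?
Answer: $-538661$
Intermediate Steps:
$-359548 - C = -359548 - 179113 = -538661$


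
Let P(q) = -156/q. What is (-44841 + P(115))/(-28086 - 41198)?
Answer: 5156871/7967660 ≈ 0.64723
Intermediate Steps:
(-44841 + P(115))/(-28086 - 41198) = (-44841 - 156/115)/(-28086 - 41198) = (-44841 - 156*1/115)/(-69284) = (-44841 - 156/115)*(-1/69284) = -5156871/115*(-1/69284) = 5156871/7967660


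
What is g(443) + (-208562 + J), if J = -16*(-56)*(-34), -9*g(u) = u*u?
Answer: -2347483/9 ≈ -2.6083e+5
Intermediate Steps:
g(u) = -u²/9 (g(u) = -u*u/9 = -u²/9)
J = -30464 (J = 896*(-34) = -30464)
g(443) + (-208562 + J) = -⅑*443² + (-208562 - 30464) = -⅑*196249 - 239026 = -196249/9 - 239026 = -2347483/9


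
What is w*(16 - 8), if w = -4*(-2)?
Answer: 64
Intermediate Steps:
w = 8
w*(16 - 8) = 8*(16 - 8) = 8*8 = 64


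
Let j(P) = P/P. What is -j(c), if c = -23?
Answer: -1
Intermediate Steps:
j(P) = 1
-j(c) = -1*1 = -1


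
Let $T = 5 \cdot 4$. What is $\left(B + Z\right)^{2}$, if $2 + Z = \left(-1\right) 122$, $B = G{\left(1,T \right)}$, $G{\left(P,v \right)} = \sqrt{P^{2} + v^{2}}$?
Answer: $\left(124 - \sqrt{401}\right)^{2} \approx 10811.0$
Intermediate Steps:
$T = 20$
$B = \sqrt{401}$ ($B = \sqrt{1^{2} + 20^{2}} = \sqrt{1 + 400} = \sqrt{401} \approx 20.025$)
$Z = -124$ ($Z = -2 - 122 = -124$)
$\left(B + Z\right)^{2} = \left(\sqrt{401} - 124\right)^{2} = \left(-124 + \sqrt{401}\right)^{2}$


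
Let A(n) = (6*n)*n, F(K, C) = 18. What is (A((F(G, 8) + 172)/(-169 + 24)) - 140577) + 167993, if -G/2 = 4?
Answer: 23065520/841 ≈ 27426.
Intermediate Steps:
G = -8 (G = -2*4 = -8)
A(n) = 6*n**2
(A((F(G, 8) + 172)/(-169 + 24)) - 140577) + 167993 = (6*((18 + 172)/(-169 + 24))**2 - 140577) + 167993 = (6*(190/(-145))**2 - 140577) + 167993 = (6*(190*(-1/145))**2 - 140577) + 167993 = (6*(-38/29)**2 - 140577) + 167993 = (6*(1444/841) - 140577) + 167993 = (8664/841 - 140577) + 167993 = -118216593/841 + 167993 = 23065520/841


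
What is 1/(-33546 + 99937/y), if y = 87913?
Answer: -87913/2949029561 ≈ -2.9811e-5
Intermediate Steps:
1/(-33546 + 99937/y) = 1/(-33546 + 99937/87913) = 1/(-2949029561/87913) = -87913/2949029561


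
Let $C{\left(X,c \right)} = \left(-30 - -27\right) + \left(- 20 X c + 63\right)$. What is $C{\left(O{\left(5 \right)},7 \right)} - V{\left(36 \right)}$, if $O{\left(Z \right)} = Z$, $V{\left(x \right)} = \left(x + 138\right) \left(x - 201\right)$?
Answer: $28070$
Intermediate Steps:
$V{\left(x \right)} = \left(-201 + x\right) \left(138 + x\right)$ ($V{\left(x \right)} = \left(138 + x\right) \left(-201 + x\right) = \left(-201 + x\right) \left(138 + x\right)$)
$C{\left(X,c \right)} = 60 - 20 X c$ ($C{\left(X,c \right)} = \left(-30 + 27\right) - \left(-63 + 20 X c\right) = -3 - \left(-63 + 20 X c\right) = 60 - 20 X c$)
$C{\left(O{\left(5 \right)},7 \right)} - V{\left(36 \right)} = \left(60 - 100 \cdot 7\right) - \left(-27738 + 36^{2} - 2268\right) = \left(60 - 700\right) - \left(-27738 + 1296 - 2268\right) = -640 - -28710 = -640 + 28710 = 28070$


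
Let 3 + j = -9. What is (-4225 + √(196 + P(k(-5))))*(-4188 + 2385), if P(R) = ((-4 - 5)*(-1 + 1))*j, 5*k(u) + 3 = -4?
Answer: 7592433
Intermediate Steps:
j = -12 (j = -3 - 9 = -12)
k(u) = -7/5 (k(u) = -⅗ + (⅕)*(-4) = -⅗ - ⅘ = -7/5)
P(R) = 0 (P(R) = ((-4 - 5)*(-1 + 1))*(-12) = -9*0*(-12) = 0*(-12) = 0)
(-4225 + √(196 + P(k(-5))))*(-4188 + 2385) = (-4225 + √(196 + 0))*(-4188 + 2385) = (-4225 + √196)*(-1803) = (-4225 + 14)*(-1803) = -4211*(-1803) = 7592433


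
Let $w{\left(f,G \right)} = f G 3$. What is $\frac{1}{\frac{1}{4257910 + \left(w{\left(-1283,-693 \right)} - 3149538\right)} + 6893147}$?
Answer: $\frac{3775729}{26026655029164} \approx 1.4507 \cdot 10^{-7}$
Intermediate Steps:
$w{\left(f,G \right)} = 3 G f$ ($w{\left(f,G \right)} = G f 3 = 3 G f$)
$\frac{1}{\frac{1}{4257910 + \left(w{\left(-1283,-693 \right)} - 3149538\right)} + 6893147} = \frac{1}{\frac{1}{4257910 + \left(3 \left(-693\right) \left(-1283\right) - 3149538\right)} + 6893147} = \frac{1}{\frac{1}{4257910 + \left(2667357 - 3149538\right)} + 6893147} = \frac{1}{\frac{1}{4257910 - 482181} + 6893147} = \frac{1}{\frac{1}{3775729} + 6893147} = \frac{1}{\frac{26026655029164}{3775729}} = \frac{3775729}{26026655029164}$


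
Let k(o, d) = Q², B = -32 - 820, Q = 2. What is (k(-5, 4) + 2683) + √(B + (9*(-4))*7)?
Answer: 2687 + 4*I*√69 ≈ 2687.0 + 33.227*I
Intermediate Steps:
B = -852
k(o, d) = 4 (k(o, d) = 2² = 4)
(k(-5, 4) + 2683) + √(B + (9*(-4))*7) = (4 + 2683) + √(-852 + (9*(-4))*7) = 2687 + √(-852 - 36*7) = 2687 + √(-852 - 252) = 2687 + √(-1104) = 2687 + 4*I*√69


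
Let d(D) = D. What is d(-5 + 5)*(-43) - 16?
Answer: -16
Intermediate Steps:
d(-5 + 5)*(-43) - 16 = (-5 + 5)*(-43) - 16 = 0*(-43) - 16 = 0 - 16 = -16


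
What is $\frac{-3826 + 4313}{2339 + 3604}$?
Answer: $\frac{487}{5943} \approx 0.081945$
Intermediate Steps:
$\frac{-3826 + 4313}{2339 + 3604} = \frac{487}{5943}$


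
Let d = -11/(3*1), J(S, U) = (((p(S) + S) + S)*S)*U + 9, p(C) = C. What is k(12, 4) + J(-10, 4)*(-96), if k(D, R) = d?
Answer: -348203/3 ≈ -1.1607e+5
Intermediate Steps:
J(S, U) = 9 + 3*U*S² (J(S, U) = (((S + S) + S)*S)*U + 9 = ((2*S + S)*S)*U + 9 = ((3*S)*S)*U + 9 = (3*S²)*U + 9 = 3*U*S² + 9 = 9 + 3*U*S²)
d = -11/3 ≈ -3.6667
k(D, R) = -11/3
k(12, 4) + J(-10, 4)*(-96) = -11/3 + (9 + 3*4*(-10)²)*(-96) = -11/3 + (9 + 3*4*100)*(-96) = -11/3 + (9 + 1200)*(-96) = -11/3 + 1209*(-96) = -11/3 - 116064 = -348203/3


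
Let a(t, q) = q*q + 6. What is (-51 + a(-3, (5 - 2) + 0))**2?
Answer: 1296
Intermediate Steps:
a(t, q) = 6 + q**2 (a(t, q) = q**2 + 6 = 6 + q**2)
(-51 + a(-3, (5 - 2) + 0))**2 = (-51 + (6 + ((5 - 2) + 0)**2))**2 = (-51 + (6 + (3 + 0)**2))**2 = (-51 + (6 + 3**2))**2 = (-51 + (6 + 9))**2 = (-51 + 15)**2 = (-36)**2 = 1296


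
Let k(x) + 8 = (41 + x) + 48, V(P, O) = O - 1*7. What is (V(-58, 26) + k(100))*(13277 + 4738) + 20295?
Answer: 3623295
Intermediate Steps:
V(P, O) = -7 + O (V(P, O) = O - 7 = -7 + O)
k(x) = 81 + x (k(x) = -8 + ((41 + x) + 48) = -8 + (89 + x) = 81 + x)
(V(-58, 26) + k(100))*(13277 + 4738) + 20295 = ((-7 + 26) + (81 + 100))*(13277 + 4738) + 20295 = (19 + 181)*18015 + 20295 = 200*18015 + 20295 = 3603000 + 20295 = 3623295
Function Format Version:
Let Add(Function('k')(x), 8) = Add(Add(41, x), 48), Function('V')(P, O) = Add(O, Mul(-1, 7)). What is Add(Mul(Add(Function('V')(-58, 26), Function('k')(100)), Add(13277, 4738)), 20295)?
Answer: 3623295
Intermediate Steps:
Function('V')(P, O) = Add(-7, O) (Function('V')(P, O) = Add(O, -7) = Add(-7, O))
Function('k')(x) = Add(81, x) (Function('k')(x) = Add(-8, Add(Add(41, x), 48)) = Add(-8, Add(89, x)) = Add(81, x))
Add(Mul(Add(Function('V')(-58, 26), Function('k')(100)), Add(13277, 4738)), 20295) = Add(Mul(Add(Add(-7, 26), Add(81, 100)), Add(13277, 4738)), 20295) = Add(Mul(Add(19, 181), 18015), 20295) = Add(Mul(200, 18015), 20295) = Add(3603000, 20295) = 3623295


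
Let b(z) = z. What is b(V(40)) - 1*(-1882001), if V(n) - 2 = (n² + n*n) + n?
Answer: 1885243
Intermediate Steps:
V(n) = 2 + n + 2*n² (V(n) = 2 + ((n² + n*n) + n) = 2 + ((n² + n²) + n) = 2 + (2*n² + n) = 2 + (n + 2*n²) = 2 + n + 2*n²)
b(V(40)) - 1*(-1882001) = (2 + 40 + 2*40²) - 1*(-1882001) = (2 + 40 + 2*1600) + 1882001 = (2 + 40 + 3200) + 1882001 = 3242 + 1882001 = 1885243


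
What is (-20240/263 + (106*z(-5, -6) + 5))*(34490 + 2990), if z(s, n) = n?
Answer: -6978513640/263 ≈ -2.6534e+7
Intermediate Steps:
(-20240/263 + (106*z(-5, -6) + 5))*(34490 + 2990) = (-20240/263 + (106*(-6) + 5))*(34490 + 2990) = (-20240*1/263 + (-636 + 5))*37480 = (-20240/263 - 631)*37480 = -186193/263*37480 = -6978513640/263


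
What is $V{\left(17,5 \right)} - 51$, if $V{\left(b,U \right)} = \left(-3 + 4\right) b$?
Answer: $-34$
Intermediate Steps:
$V{\left(b,U \right)} = b$ ($V{\left(b,U \right)} = 1 b = b$)
$V{\left(17,5 \right)} - 51 = 17 - 51 = -34$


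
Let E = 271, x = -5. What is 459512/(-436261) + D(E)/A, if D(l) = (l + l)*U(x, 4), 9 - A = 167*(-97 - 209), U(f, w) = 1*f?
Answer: -24668385142/22297735971 ≈ -1.1063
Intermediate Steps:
U(f, w) = f
A = 51111 (A = 9 - 167*(-97 - 209) = 9 - 167*(-306) = 9 - 1*(-51102) = 9 + 51102 = 51111)
D(l) = -10*l (D(l) = (l + l)*(-5) = (2*l)*(-5) = -10*l)
459512/(-436261) + D(E)/A = 459512/(-436261) - 10*271/51111 = 459512*(-1/436261) - 2710*1/51111 = -459512/436261 - 2710/51111 = -24668385142/22297735971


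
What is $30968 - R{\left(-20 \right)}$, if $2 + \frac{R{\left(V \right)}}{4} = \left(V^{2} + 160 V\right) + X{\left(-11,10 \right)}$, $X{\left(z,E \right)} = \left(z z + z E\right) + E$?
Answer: $42092$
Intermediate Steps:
$X{\left(z,E \right)} = E + z^{2} + E z$ ($X{\left(z,E \right)} = \left(z^{2} + E z\right) + E = E + z^{2} + E z$)
$R{\left(V \right)} = 76 + 4 V^{2} + 640 V$ ($R{\left(V \right)} = -8 + 4 \left(\left(V^{2} + 160 V\right) + \left(10 + \left(-11\right)^{2} + 10 \left(-11\right)\right)\right) = -8 + 4 \left(\left(V^{2} + 160 V\right) + \left(10 + 121 - 110\right)\right) = -8 + 4 \left(\left(V^{2} + 160 V\right) + 21\right) = -8 + 4 \left(21 + V^{2} + 160 V\right) = -8 + \left(84 + 4 V^{2} + 640 V\right) = 76 + 4 V^{2} + 640 V$)
$30968 - R{\left(-20 \right)} = 30968 - \left(76 + 4 \left(-20\right)^{2} + 640 \left(-20\right)\right) = 30968 - \left(76 + 4 \cdot 400 - 12800\right) = 30968 - \left(76 + 1600 - 12800\right) = 30968 - -11124 = 30968 + 11124 = 42092$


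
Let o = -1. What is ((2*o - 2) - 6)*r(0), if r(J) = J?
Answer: 0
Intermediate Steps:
((2*o - 2) - 6)*r(0) = ((2*(-1) - 2) - 6)*0 = ((-2 - 2) - 6)*0 = (-4 - 6)*0 = -10*0 = 0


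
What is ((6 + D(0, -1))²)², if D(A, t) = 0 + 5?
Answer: 14641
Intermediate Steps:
D(A, t) = 5
((6 + D(0, -1))²)² = ((6 + 5)²)² = (11²)² = 121² = 14641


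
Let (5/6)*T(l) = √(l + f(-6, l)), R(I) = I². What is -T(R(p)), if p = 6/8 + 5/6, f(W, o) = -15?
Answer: -I*√1799/10 ≈ -4.2415*I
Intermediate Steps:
p = 19/12 (p = 6*(⅛) + 5*(⅙) = ¾ + ⅚ = 19/12 ≈ 1.5833)
T(l) = 6*√(-15 + l)/5 (T(l) = 6*√(l - 15)/5 = 6*√(-15 + l)/5)
-T(R(p)) = -6*√(-15 + (19/12)²)/5 = -6*√(-15 + 361/144)/5 = -6*√(-1799/144)/5 = -6*I*√1799/12/5 = -I*√1799/10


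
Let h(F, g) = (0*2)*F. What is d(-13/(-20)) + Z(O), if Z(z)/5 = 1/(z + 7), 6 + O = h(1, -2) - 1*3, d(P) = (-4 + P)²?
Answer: 3489/400 ≈ 8.7225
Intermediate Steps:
h(F, g) = 0 (h(F, g) = 0*F = 0)
O = -9 (O = -6 + (0 - 1*3) = -6 + (0 - 3) = -6 - 3 = -9)
Z(z) = 5/(7 + z) (Z(z) = 5/(z + 7) = 5/(7 + z))
d(-13/(-20)) + Z(O) = (-4 - 13/(-20))² + 5/(7 - 9) = (-4 - 13*(-1/20))² + 5/(-2) = (-4 + 13/20)² + 5*(-½) = (-67/20)² - 5/2 = 4489/400 - 5/2 = 3489/400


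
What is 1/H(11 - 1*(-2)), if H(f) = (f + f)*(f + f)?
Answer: 1/676 ≈ 0.0014793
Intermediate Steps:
H(f) = 4*f**2 (H(f) = (2*f)*(2*f) = 4*f**2)
1/H(11 - 1*(-2)) = 1/(4*(11 - 1*(-2))**2) = 1/(4*(11 + 2)**2) = 1/(4*13**2) = 1/(4*169) = 1/676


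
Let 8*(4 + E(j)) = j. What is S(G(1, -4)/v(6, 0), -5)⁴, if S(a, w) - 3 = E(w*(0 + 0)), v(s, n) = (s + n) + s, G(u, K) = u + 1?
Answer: 1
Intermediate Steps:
G(u, K) = 1 + u
v(s, n) = n + 2*s (v(s, n) = (n + s) + s = n + 2*s)
E(j) = -4 + j/8
S(a, w) = -1 (S(a, w) = 3 + (-4 + (w*(0 + 0))/8) = 3 + (-4 + (w*0)/8) = 3 + (-4 + (⅛)*0) = 3 + (-4 + 0) = 3 - 4 = -1)
S(G(1, -4)/v(6, 0), -5)⁴ = (-1)⁴ = 1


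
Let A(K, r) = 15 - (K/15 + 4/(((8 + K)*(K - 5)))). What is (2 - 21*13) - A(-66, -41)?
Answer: -2989658/10295 ≈ -290.40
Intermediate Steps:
A(K, r) = 15 - K/15 - 4/((-5 + K)*(8 + K)) (A(K, r) = 15 - (K*(1/15) + 4/(((8 + K)*(-5 + K)))) = 15 - (K/15 + 4/(((-5 + K)*(8 + K)))) = 15 - (K/15 + 4*(1/((-5 + K)*(8 + K)))) = 15 - (K/15 + 4/((-5 + K)*(8 + K))) = 15 + (-K/15 - 4/((-5 + K)*(8 + K))) = 15 - K/15 - 4/((-5 + K)*(8 + K)))
(2 - 21*13) - A(-66, -41) = (2 - 21*13) - (-9060 - 1*(-66)³ + 222*(-66)² + 715*(-66))/(15*(-40 + (-66)² + 3*(-66))) = (2 - 273) - (-9060 - 1*(-287496) + 222*4356 - 47190)/(15*(-40 + 4356 - 198)) = -271 - (-9060 + 287496 + 967032 - 47190)/(15*4118) = -271 - 1198278/(15*4118) = -271 - 1*199713/10295 = -271 - 199713/10295 = -2989658/10295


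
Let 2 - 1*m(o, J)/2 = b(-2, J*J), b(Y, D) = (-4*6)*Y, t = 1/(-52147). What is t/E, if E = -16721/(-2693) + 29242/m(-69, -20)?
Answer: 123878/2013144686489 ≈ 6.1535e-8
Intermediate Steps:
t = -1/52147 ≈ -1.9177e-5
b(Y, D) = -24*Y
m(o, J) = -92 (m(o, J) = 4 - (-48)*(-2) = 4 - 2*48 = 4 - 96 = -92)
E = -38605187/123878 (E = -16721/(-2693) + 29242/(-92) = -16721*(-1/2693) + 29242*(-1/92) = 16721/2693 - 14621/46 = -38605187/123878 ≈ -311.64)
t/E = -1/(52147*(-38605187/123878)) = -1/52147*(-123878/38605187) = 123878/2013144686489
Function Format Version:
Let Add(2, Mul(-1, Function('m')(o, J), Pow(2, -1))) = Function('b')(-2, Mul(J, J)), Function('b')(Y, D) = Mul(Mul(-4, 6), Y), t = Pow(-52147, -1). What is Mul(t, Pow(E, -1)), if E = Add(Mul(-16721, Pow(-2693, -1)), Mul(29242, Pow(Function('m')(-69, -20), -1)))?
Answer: Rational(123878, 2013144686489) ≈ 6.1535e-8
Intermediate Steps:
t = Rational(-1, 52147) ≈ -1.9177e-5
Function('b')(Y, D) = Mul(-24, Y)
Function('m')(o, J) = -92 (Function('m')(o, J) = Add(4, Mul(-2, Mul(-24, -2))) = Add(4, Mul(-2, 48)) = Add(4, -96) = -92)
E = Rational(-38605187, 123878) (E = Add(Mul(-16721, Pow(-2693, -1)), Mul(29242, Pow(-92, -1))) = Add(Mul(-16721, Rational(-1, 2693)), Mul(29242, Rational(-1, 92))) = Add(Rational(16721, 2693), Rational(-14621, 46)) = Rational(-38605187, 123878) ≈ -311.64)
Mul(t, Pow(E, -1)) = Mul(Rational(-1, 52147), Pow(Rational(-38605187, 123878), -1)) = Mul(Rational(-1, 52147), Rational(-123878, 38605187)) = Rational(123878, 2013144686489)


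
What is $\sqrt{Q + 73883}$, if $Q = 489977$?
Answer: $22 \sqrt{1165} \approx 750.91$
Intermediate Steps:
$\sqrt{Q + 73883} = \sqrt{489977 + 73883} = \sqrt{563860} = 22 \sqrt{1165}$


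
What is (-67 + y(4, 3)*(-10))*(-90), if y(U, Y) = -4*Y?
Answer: -4770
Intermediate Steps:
(-67 + y(4, 3)*(-10))*(-90) = (-67 - 4*3*(-10))*(-90) = (-67 - 12*(-10))*(-90) = (-67 + 120)*(-90) = 53*(-90) = -4770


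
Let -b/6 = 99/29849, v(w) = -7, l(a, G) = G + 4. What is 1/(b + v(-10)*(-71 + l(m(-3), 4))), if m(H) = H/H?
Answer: 29849/13162815 ≈ 0.0022677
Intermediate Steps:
m(H) = 1
l(a, G) = 4 + G
b = -594/29849 ≈ -0.019900
1/(b + v(-10)*(-71 + l(m(-3), 4))) = 1/(-594/29849 - 7*(-71 + (4 + 4))) = 1/(-594/29849 - 7*(-71 + 8)) = 1/(-594/29849 - 7*(-63)) = 1/(-594/29849 + 441) = 1/(13162815/29849) = 29849/13162815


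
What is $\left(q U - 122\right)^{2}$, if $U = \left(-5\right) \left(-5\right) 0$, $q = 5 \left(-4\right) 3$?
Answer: $14884$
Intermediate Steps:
$q = -60$ ($q = \left(-20\right) 3 = -60$)
$U = 0$ ($U = 25 \cdot 0 = 0$)
$\left(q U - 122\right)^{2} = \left(\left(-60\right) 0 - 122\right)^{2} = \left(0 - 122\right)^{2} = \left(-122\right)^{2} = 14884$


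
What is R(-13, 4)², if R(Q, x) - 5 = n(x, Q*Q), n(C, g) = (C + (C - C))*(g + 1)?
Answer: 469225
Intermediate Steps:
n(C, g) = C*(1 + g) (n(C, g) = (C + 0)*(1 + g) = C*(1 + g))
R(Q, x) = 5 + x*(1 + Q²) (R(Q, x) = 5 + x*(1 + Q*Q) = 5 + x*(1 + Q²))
R(-13, 4)² = (5 + 4*(1 + (-13)²))² = (5 + 4*(1 + 169))² = (5 + 4*170)² = (5 + 680)² = 685² = 469225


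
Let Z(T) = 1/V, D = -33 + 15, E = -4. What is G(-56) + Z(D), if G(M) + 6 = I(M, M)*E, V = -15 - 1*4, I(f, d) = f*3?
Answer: 12653/19 ≈ 665.95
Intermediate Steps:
D = -18
I(f, d) = 3*f
V = -19 (V = -15 - 4 = -19)
G(M) = -6 - 12*M (G(M) = -6 + (3*M)*(-4) = -6 - 12*M)
Z(T) = -1/19 (Z(T) = 1/(-19) = -1/19)
G(-56) + Z(D) = (-6 - 12*(-56)) - 1/19 = (-6 + 672) - 1/19 = 666 - 1/19 = 12653/19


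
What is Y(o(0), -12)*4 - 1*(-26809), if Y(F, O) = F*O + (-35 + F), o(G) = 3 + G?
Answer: 26537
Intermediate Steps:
Y(F, O) = -35 + F + F*O
Y(o(0), -12)*4 - 1*(-26809) = (-35 + (3 + 0) + (3 + 0)*(-12))*4 - 1*(-26809) = (-35 + 3 + 3*(-12))*4 + 26809 = (-35 + 3 - 36)*4 + 26809 = -68*4 + 26809 = -272 + 26809 = 26537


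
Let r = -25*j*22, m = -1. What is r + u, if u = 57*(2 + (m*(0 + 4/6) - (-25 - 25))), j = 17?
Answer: -6424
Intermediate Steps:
u = 2926 (u = 57*(2 + (-(0 + 4/6) - (-25 - 25))) = 57*(2 + (-(0 + 4*(⅙)) - 1*(-50))) = 57*(2 + (-(0 + ⅔) + 50)) = 57*(2 + (-1*⅔ + 50)) = 57*(2 + (-⅔ + 50)) = 57*(2 + 148/3) = 57*(154/3) = 2926)
r = -9350 (r = -25*17*22 = -425*22 = -9350)
r + u = -9350 + 2926 = -6424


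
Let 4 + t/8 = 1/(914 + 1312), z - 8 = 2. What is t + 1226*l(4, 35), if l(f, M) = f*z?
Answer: 54545908/1113 ≈ 49008.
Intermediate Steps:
z = 10 (z = 8 + 2 = 10)
t = -35612/1113 (t = -32 + 8/(914 + 1312) = -32 + 8/2226 = -32 + 8*(1/2226) = -32 + 4/1113 = -35612/1113 ≈ -31.996)
l(f, M) = 10*f (l(f, M) = f*10 = 10*f)
t + 1226*l(4, 35) = -35612/1113 + 1226*(10*4) = -35612/1113 + 1226*40 = -35612/1113 + 49040 = 54545908/1113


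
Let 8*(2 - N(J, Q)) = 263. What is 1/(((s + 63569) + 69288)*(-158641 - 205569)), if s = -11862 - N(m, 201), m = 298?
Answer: -4/176315335735 ≈ -2.2687e-11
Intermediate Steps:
N(J, Q) = -247/8 (N(J, Q) = 2 - 1/8*263 = 2 - 263/8 = -247/8)
s = -94649/8 (s = -11862 - 1*(-247/8) = -11862 + 247/8 = -94649/8 ≈ -11831.)
1/(((s + 63569) + 69288)*(-158641 - 205569)) = 1/(((-94649/8 + 63569) + 69288)*(-158641 - 205569)) = 1/((413903/8 + 69288)*(-364210)) = 1/((968207/8)*(-364210)) = 1/(-176315335735/4) = -4/176315335735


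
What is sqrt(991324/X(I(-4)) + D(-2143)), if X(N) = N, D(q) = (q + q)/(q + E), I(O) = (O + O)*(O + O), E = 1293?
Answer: sqrt(1791161871)/340 ≈ 124.48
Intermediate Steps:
I(O) = 4*O**2 (I(O) = (2*O)*(2*O) = 4*O**2)
D(q) = 2*q/(1293 + q) (D(q) = (q + q)/(q + 1293) = (2*q)/(1293 + q) = 2*q/(1293 + q))
sqrt(991324/X(I(-4)) + D(-2143)) = sqrt(991324/((4*(-4)**2)) + 2*(-2143)/(1293 - 2143)) = sqrt(991324/((4*16)) + 2*(-2143)/(-850)) = sqrt(991324/64 + 2*(-2143)*(-1/850)) = sqrt(991324*(1/64) + 2143/425) = sqrt(247831/16 + 2143/425) = sqrt(105362463/6800) = sqrt(1791161871)/340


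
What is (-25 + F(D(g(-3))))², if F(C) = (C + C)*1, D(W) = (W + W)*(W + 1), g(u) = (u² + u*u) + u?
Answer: 874225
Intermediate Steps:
g(u) = u + 2*u² (g(u) = (u² + u²) + u = 2*u² + u = u + 2*u²)
D(W) = 2*W*(1 + W) (D(W) = (2*W)*(1 + W) = 2*W*(1 + W))
F(C) = 2*C (F(C) = (2*C)*1 = 2*C)
(-25 + F(D(g(-3))))² = (-25 + 2*(2*(-3*(1 + 2*(-3)))*(1 - 3*(1 + 2*(-3)))))² = (-25 + 2*(2*(-3*(1 - 6))*(1 - 3*(1 - 6))))² = (-25 + 2*(2*(-3*(-5))*(1 - 3*(-5))))² = (-25 + 2*(2*15*(1 + 15)))² = (-25 + 2*(2*15*16))² = (-25 + 2*480)² = (-25 + 960)² = 935² = 874225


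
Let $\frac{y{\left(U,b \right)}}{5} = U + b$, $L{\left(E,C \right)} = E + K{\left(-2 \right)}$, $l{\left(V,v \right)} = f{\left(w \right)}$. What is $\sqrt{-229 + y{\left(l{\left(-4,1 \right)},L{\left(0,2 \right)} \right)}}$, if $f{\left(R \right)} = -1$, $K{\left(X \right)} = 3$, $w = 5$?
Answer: $i \sqrt{219} \approx 14.799 i$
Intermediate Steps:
$l{\left(V,v \right)} = -1$
$L{\left(E,C \right)} = 3 + E$ ($L{\left(E,C \right)} = E + 3 = 3 + E$)
$y{\left(U,b \right)} = 5 U + 5 b$ ($y{\left(U,b \right)} = 5 \left(U + b\right) = 5 U + 5 b$)
$\sqrt{-229 + y{\left(l{\left(-4,1 \right)},L{\left(0,2 \right)} \right)}} = \sqrt{-229 + \left(5 \left(-1\right) + 5 \left(3 + 0\right)\right)} = \sqrt{-229 + \left(-5 + 5 \cdot 3\right)} = \sqrt{-229 + \left(-5 + 15\right)} = \sqrt{-229 + 10} = \sqrt{-219} = i \sqrt{219}$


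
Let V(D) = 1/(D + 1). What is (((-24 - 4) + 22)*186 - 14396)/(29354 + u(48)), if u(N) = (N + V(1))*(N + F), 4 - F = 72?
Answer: -1939/3548 ≈ -0.54650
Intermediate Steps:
V(D) = 1/(1 + D)
F = -68 (F = 4 - 1*72 = 4 - 72 = -68)
u(N) = (½ + N)*(-68 + N) (u(N) = (N + 1/(1 + 1))*(N - 68) = (N + 1/2)*(-68 + N) = (N + ½)*(-68 + N) = (½ + N)*(-68 + N))
(((-24 - 4) + 22)*186 - 14396)/(29354 + u(48)) = (((-24 - 4) + 22)*186 - 14396)/(29354 + (-34 + 48² - 135/2*48)) = ((-28 + 22)*186 - 14396)/(29354 + (-34 + 2304 - 3240)) = (-6*186 - 14396)/(29354 - 970) = (-1116 - 14396)/28384 = -15512*1/28384 = -1939/3548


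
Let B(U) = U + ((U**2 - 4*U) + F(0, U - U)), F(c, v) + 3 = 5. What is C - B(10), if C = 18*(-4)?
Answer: -144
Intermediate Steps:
F(c, v) = 2 (F(c, v) = -3 + 5 = 2)
C = -72
B(U) = 2 + U**2 - 3*U (B(U) = U + ((U**2 - 4*U) + 2) = U + (2 + U**2 - 4*U) = 2 + U**2 - 3*U)
C - B(10) = -72 - (2 + 10**2 - 3*10) = -72 - (2 + 100 - 30) = -72 - 1*72 = -72 - 72 = -144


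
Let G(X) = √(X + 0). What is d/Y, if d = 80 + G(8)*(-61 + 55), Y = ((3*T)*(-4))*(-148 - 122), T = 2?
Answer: 1/81 - √2/540 ≈ 0.0097268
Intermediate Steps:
G(X) = √X
Y = 6480 (Y = ((3*2)*(-4))*(-148 - 122) = (6*(-4))*(-270) = -24*(-270) = 6480)
d = 80 - 12*√2 (d = 80 + √8*(-61 + 55) = 80 + (2*√2)*(-6) = 80 - 12*√2 ≈ 63.029)
d/Y = (80 - 12*√2)/6480 = (80 - 12*√2)*(1/6480) = 1/81 - √2/540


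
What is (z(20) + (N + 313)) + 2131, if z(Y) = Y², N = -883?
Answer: 1961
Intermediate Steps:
(z(20) + (N + 313)) + 2131 = (20² + (-883 + 313)) + 2131 = (400 - 570) + 2131 = -170 + 2131 = 1961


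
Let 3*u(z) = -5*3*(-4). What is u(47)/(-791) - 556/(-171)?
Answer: 436376/135261 ≈ 3.2262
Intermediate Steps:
u(z) = 20 (u(z) = (-5*3*(-4))/3 = (-15*(-4))/3 = (⅓)*60 = 20)
u(47)/(-791) - 556/(-171) = 20/(-791) - 556/(-171) = 20*(-1/791) - 556*(-1/171) = -20/791 + 556/171 = 436376/135261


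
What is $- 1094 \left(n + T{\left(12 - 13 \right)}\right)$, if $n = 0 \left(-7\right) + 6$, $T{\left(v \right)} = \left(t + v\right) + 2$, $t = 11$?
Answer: $-19692$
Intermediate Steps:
$T{\left(v \right)} = 13 + v$ ($T{\left(v \right)} = \left(11 + v\right) + 2 = 13 + v$)
$n = 6$ ($n = 0 + 6 = 6$)
$- 1094 \left(n + T{\left(12 - 13 \right)}\right) = - 1094 \left(6 + \left(13 + \left(12 - 13\right)\right)\right) = - 1094 \left(6 + \left(13 - 1\right)\right) = - 1094 \left(6 + 12\right) = \left(-1094\right) 18 = -19692$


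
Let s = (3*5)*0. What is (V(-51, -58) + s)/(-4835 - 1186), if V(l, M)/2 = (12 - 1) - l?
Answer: -124/6021 ≈ -0.020595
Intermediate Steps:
V(l, M) = 22 - 2*l (V(l, M) = 2*((12 - 1) - l) = 2*(11 - l) = 22 - 2*l)
s = 0 (s = 15*0 = 0)
(V(-51, -58) + s)/(-4835 - 1186) = ((22 - 2*(-51)) + 0)/(-4835 - 1186) = ((22 + 102) + 0)/(-6021) = (124 + 0)*(-1/6021) = 124*(-1/6021) = -124/6021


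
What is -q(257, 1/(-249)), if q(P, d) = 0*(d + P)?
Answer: 0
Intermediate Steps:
q(P, d) = 0 (q(P, d) = 0*(P + d) = 0)
-q(257, 1/(-249)) = -1*0 = 0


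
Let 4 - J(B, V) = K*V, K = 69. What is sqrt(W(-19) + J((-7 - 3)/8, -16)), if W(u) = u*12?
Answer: 4*sqrt(55) ≈ 29.665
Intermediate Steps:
J(B, V) = 4 - 69*V
W(u) = 12*u
sqrt(W(-19) + J((-7 - 3)/8, -16)) = sqrt(12*(-19) + (4 - 69*(-16))) = sqrt(-228 + (4 + 1104)) = sqrt(-228 + 1108) = sqrt(880) = 4*sqrt(55)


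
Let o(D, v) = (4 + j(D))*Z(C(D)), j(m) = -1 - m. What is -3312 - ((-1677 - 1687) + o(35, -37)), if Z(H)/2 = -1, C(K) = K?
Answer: -12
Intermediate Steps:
Z(H) = -2 (Z(H) = 2*(-1) = -2)
o(D, v) = -6 + 2*D (o(D, v) = (4 + (-1 - D))*(-2) = (3 - D)*(-2) = -6 + 2*D)
-3312 - ((-1677 - 1687) + o(35, -37)) = -3312 - ((-1677 - 1687) + (-6 + 2*35)) = -3312 - (-3364 + (-6 + 70)) = -3312 - (-3364 + 64) = -3312 - 1*(-3300) = -3312 + 3300 = -12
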